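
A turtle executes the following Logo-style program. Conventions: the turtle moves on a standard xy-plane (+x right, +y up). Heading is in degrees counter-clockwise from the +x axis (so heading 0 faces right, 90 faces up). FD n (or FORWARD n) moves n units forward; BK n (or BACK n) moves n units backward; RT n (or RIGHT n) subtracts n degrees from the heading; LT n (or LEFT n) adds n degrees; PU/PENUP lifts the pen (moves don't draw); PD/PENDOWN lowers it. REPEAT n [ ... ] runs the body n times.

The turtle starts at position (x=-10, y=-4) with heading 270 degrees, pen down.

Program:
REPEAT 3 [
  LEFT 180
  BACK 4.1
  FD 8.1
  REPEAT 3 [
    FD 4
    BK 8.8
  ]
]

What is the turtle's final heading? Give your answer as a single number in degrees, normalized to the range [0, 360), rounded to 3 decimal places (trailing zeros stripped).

Executing turtle program step by step:
Start: pos=(-10,-4), heading=270, pen down
REPEAT 3 [
  -- iteration 1/3 --
  LT 180: heading 270 -> 90
  BK 4.1: (-10,-4) -> (-10,-8.1) [heading=90, draw]
  FD 8.1: (-10,-8.1) -> (-10,0) [heading=90, draw]
  REPEAT 3 [
    -- iteration 1/3 --
    FD 4: (-10,0) -> (-10,4) [heading=90, draw]
    BK 8.8: (-10,4) -> (-10,-4.8) [heading=90, draw]
    -- iteration 2/3 --
    FD 4: (-10,-4.8) -> (-10,-0.8) [heading=90, draw]
    BK 8.8: (-10,-0.8) -> (-10,-9.6) [heading=90, draw]
    -- iteration 3/3 --
    FD 4: (-10,-9.6) -> (-10,-5.6) [heading=90, draw]
    BK 8.8: (-10,-5.6) -> (-10,-14.4) [heading=90, draw]
  ]
  -- iteration 2/3 --
  LT 180: heading 90 -> 270
  BK 4.1: (-10,-14.4) -> (-10,-10.3) [heading=270, draw]
  FD 8.1: (-10,-10.3) -> (-10,-18.4) [heading=270, draw]
  REPEAT 3 [
    -- iteration 1/3 --
    FD 4: (-10,-18.4) -> (-10,-22.4) [heading=270, draw]
    BK 8.8: (-10,-22.4) -> (-10,-13.6) [heading=270, draw]
    -- iteration 2/3 --
    FD 4: (-10,-13.6) -> (-10,-17.6) [heading=270, draw]
    BK 8.8: (-10,-17.6) -> (-10,-8.8) [heading=270, draw]
    -- iteration 3/3 --
    FD 4: (-10,-8.8) -> (-10,-12.8) [heading=270, draw]
    BK 8.8: (-10,-12.8) -> (-10,-4) [heading=270, draw]
  ]
  -- iteration 3/3 --
  LT 180: heading 270 -> 90
  BK 4.1: (-10,-4) -> (-10,-8.1) [heading=90, draw]
  FD 8.1: (-10,-8.1) -> (-10,0) [heading=90, draw]
  REPEAT 3 [
    -- iteration 1/3 --
    FD 4: (-10,0) -> (-10,4) [heading=90, draw]
    BK 8.8: (-10,4) -> (-10,-4.8) [heading=90, draw]
    -- iteration 2/3 --
    FD 4: (-10,-4.8) -> (-10,-0.8) [heading=90, draw]
    BK 8.8: (-10,-0.8) -> (-10,-9.6) [heading=90, draw]
    -- iteration 3/3 --
    FD 4: (-10,-9.6) -> (-10,-5.6) [heading=90, draw]
    BK 8.8: (-10,-5.6) -> (-10,-14.4) [heading=90, draw]
  ]
]
Final: pos=(-10,-14.4), heading=90, 24 segment(s) drawn

Answer: 90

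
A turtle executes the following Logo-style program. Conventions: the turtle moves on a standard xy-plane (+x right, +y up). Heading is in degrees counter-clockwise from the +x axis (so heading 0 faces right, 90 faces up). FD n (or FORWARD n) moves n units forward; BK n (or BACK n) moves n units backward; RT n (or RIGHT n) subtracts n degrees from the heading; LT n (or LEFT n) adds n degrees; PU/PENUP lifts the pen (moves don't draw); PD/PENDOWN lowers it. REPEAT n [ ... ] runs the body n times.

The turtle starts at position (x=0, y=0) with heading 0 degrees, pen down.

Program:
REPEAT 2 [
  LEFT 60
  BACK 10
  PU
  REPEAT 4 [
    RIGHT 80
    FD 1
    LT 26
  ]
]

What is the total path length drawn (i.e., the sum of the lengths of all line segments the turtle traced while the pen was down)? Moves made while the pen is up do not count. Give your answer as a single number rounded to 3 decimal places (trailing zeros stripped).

Answer: 10

Derivation:
Executing turtle program step by step:
Start: pos=(0,0), heading=0, pen down
REPEAT 2 [
  -- iteration 1/2 --
  LT 60: heading 0 -> 60
  BK 10: (0,0) -> (-5,-8.66) [heading=60, draw]
  PU: pen up
  REPEAT 4 [
    -- iteration 1/4 --
    RT 80: heading 60 -> 340
    FD 1: (-5,-8.66) -> (-4.06,-9.002) [heading=340, move]
    LT 26: heading 340 -> 6
    -- iteration 2/4 --
    RT 80: heading 6 -> 286
    FD 1: (-4.06,-9.002) -> (-3.785,-9.964) [heading=286, move]
    LT 26: heading 286 -> 312
    -- iteration 3/4 --
    RT 80: heading 312 -> 232
    FD 1: (-3.785,-9.964) -> (-4.4,-10.752) [heading=232, move]
    LT 26: heading 232 -> 258
    -- iteration 4/4 --
    RT 80: heading 258 -> 178
    FD 1: (-4.4,-10.752) -> (-5.4,-10.717) [heading=178, move]
    LT 26: heading 178 -> 204
  ]
  -- iteration 2/2 --
  LT 60: heading 204 -> 264
  BK 10: (-5.4,-10.717) -> (-4.354,-0.771) [heading=264, move]
  PU: pen up
  REPEAT 4 [
    -- iteration 1/4 --
    RT 80: heading 264 -> 184
    FD 1: (-4.354,-0.771) -> (-5.352,-0.841) [heading=184, move]
    LT 26: heading 184 -> 210
    -- iteration 2/4 --
    RT 80: heading 210 -> 130
    FD 1: (-5.352,-0.841) -> (-5.995,-0.075) [heading=130, move]
    LT 26: heading 130 -> 156
    -- iteration 3/4 --
    RT 80: heading 156 -> 76
    FD 1: (-5.995,-0.075) -> (-5.753,0.895) [heading=76, move]
    LT 26: heading 76 -> 102
    -- iteration 4/4 --
    RT 80: heading 102 -> 22
    FD 1: (-5.753,0.895) -> (-4.826,1.27) [heading=22, move]
    LT 26: heading 22 -> 48
  ]
]
Final: pos=(-4.826,1.27), heading=48, 1 segment(s) drawn

Segment lengths:
  seg 1: (0,0) -> (-5,-8.66), length = 10
Total = 10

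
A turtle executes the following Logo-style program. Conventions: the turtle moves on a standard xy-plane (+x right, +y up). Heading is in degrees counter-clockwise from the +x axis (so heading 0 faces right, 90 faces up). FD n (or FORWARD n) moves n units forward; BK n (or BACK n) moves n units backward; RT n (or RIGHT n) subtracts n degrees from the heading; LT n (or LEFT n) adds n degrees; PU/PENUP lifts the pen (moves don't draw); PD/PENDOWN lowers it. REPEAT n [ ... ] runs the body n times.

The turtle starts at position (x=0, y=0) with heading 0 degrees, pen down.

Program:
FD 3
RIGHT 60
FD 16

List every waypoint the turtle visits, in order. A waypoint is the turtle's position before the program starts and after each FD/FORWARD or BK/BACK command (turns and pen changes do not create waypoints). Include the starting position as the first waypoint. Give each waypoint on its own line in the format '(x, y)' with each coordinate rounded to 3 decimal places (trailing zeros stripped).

Executing turtle program step by step:
Start: pos=(0,0), heading=0, pen down
FD 3: (0,0) -> (3,0) [heading=0, draw]
RT 60: heading 0 -> 300
FD 16: (3,0) -> (11,-13.856) [heading=300, draw]
Final: pos=(11,-13.856), heading=300, 2 segment(s) drawn
Waypoints (3 total):
(0, 0)
(3, 0)
(11, -13.856)

Answer: (0, 0)
(3, 0)
(11, -13.856)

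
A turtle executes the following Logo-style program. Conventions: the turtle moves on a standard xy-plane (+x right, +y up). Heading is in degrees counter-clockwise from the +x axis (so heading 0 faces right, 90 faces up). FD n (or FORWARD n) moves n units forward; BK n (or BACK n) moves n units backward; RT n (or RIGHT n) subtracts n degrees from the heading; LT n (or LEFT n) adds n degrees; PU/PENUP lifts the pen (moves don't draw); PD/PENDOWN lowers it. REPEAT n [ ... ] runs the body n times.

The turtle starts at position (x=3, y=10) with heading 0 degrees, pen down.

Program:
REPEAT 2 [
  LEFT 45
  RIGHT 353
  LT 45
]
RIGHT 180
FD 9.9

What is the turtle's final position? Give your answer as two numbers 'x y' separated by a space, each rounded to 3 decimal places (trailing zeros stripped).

Executing turtle program step by step:
Start: pos=(3,10), heading=0, pen down
REPEAT 2 [
  -- iteration 1/2 --
  LT 45: heading 0 -> 45
  RT 353: heading 45 -> 52
  LT 45: heading 52 -> 97
  -- iteration 2/2 --
  LT 45: heading 97 -> 142
  RT 353: heading 142 -> 149
  LT 45: heading 149 -> 194
]
RT 180: heading 194 -> 14
FD 9.9: (3,10) -> (12.606,12.395) [heading=14, draw]
Final: pos=(12.606,12.395), heading=14, 1 segment(s) drawn

Answer: 12.606 12.395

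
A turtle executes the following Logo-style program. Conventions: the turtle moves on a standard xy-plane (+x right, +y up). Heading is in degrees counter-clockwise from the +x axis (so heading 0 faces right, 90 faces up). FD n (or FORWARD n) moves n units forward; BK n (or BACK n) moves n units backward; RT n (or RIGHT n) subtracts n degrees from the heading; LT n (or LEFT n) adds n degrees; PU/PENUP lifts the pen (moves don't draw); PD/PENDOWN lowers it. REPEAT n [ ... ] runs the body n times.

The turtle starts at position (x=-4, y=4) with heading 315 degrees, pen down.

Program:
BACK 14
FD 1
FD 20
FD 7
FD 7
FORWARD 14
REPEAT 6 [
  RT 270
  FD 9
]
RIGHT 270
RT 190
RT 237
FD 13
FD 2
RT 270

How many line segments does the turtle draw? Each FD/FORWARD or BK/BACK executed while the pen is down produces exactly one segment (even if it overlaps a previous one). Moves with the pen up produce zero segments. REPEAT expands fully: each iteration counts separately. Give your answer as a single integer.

Executing turtle program step by step:
Start: pos=(-4,4), heading=315, pen down
BK 14: (-4,4) -> (-13.899,13.899) [heading=315, draw]
FD 1: (-13.899,13.899) -> (-13.192,13.192) [heading=315, draw]
FD 20: (-13.192,13.192) -> (0.95,-0.95) [heading=315, draw]
FD 7: (0.95,-0.95) -> (5.899,-5.899) [heading=315, draw]
FD 7: (5.899,-5.899) -> (10.849,-10.849) [heading=315, draw]
FD 14: (10.849,-10.849) -> (20.749,-20.749) [heading=315, draw]
REPEAT 6 [
  -- iteration 1/6 --
  RT 270: heading 315 -> 45
  FD 9: (20.749,-20.749) -> (27.113,-14.385) [heading=45, draw]
  -- iteration 2/6 --
  RT 270: heading 45 -> 135
  FD 9: (27.113,-14.385) -> (20.749,-8.021) [heading=135, draw]
  -- iteration 3/6 --
  RT 270: heading 135 -> 225
  FD 9: (20.749,-8.021) -> (14.385,-14.385) [heading=225, draw]
  -- iteration 4/6 --
  RT 270: heading 225 -> 315
  FD 9: (14.385,-14.385) -> (20.749,-20.749) [heading=315, draw]
  -- iteration 5/6 --
  RT 270: heading 315 -> 45
  FD 9: (20.749,-20.749) -> (27.113,-14.385) [heading=45, draw]
  -- iteration 6/6 --
  RT 270: heading 45 -> 135
  FD 9: (27.113,-14.385) -> (20.749,-8.021) [heading=135, draw]
]
RT 270: heading 135 -> 225
RT 190: heading 225 -> 35
RT 237: heading 35 -> 158
FD 13: (20.749,-8.021) -> (8.695,-3.151) [heading=158, draw]
FD 2: (8.695,-3.151) -> (6.841,-2.402) [heading=158, draw]
RT 270: heading 158 -> 248
Final: pos=(6.841,-2.402), heading=248, 14 segment(s) drawn
Segments drawn: 14

Answer: 14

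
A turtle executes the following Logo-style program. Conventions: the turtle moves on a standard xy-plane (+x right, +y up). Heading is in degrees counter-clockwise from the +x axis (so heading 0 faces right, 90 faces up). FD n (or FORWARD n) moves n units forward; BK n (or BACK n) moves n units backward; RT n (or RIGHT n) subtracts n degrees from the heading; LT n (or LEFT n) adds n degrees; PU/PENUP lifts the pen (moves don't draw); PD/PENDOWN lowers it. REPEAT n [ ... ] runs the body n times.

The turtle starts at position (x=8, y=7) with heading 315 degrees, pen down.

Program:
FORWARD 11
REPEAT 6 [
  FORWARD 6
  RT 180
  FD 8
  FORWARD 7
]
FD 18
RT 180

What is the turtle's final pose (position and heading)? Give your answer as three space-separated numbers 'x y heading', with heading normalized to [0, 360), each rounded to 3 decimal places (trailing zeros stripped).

Answer: 28.506 -13.506 135

Derivation:
Executing turtle program step by step:
Start: pos=(8,7), heading=315, pen down
FD 11: (8,7) -> (15.778,-0.778) [heading=315, draw]
REPEAT 6 [
  -- iteration 1/6 --
  FD 6: (15.778,-0.778) -> (20.021,-5.021) [heading=315, draw]
  RT 180: heading 315 -> 135
  FD 8: (20.021,-5.021) -> (14.364,0.636) [heading=135, draw]
  FD 7: (14.364,0.636) -> (9.414,5.586) [heading=135, draw]
  -- iteration 2/6 --
  FD 6: (9.414,5.586) -> (5.172,9.828) [heading=135, draw]
  RT 180: heading 135 -> 315
  FD 8: (5.172,9.828) -> (10.828,4.172) [heading=315, draw]
  FD 7: (10.828,4.172) -> (15.778,-0.778) [heading=315, draw]
  -- iteration 3/6 --
  FD 6: (15.778,-0.778) -> (20.021,-5.021) [heading=315, draw]
  RT 180: heading 315 -> 135
  FD 8: (20.021,-5.021) -> (14.364,0.636) [heading=135, draw]
  FD 7: (14.364,0.636) -> (9.414,5.586) [heading=135, draw]
  -- iteration 4/6 --
  FD 6: (9.414,5.586) -> (5.172,9.828) [heading=135, draw]
  RT 180: heading 135 -> 315
  FD 8: (5.172,9.828) -> (10.828,4.172) [heading=315, draw]
  FD 7: (10.828,4.172) -> (15.778,-0.778) [heading=315, draw]
  -- iteration 5/6 --
  FD 6: (15.778,-0.778) -> (20.021,-5.021) [heading=315, draw]
  RT 180: heading 315 -> 135
  FD 8: (20.021,-5.021) -> (14.364,0.636) [heading=135, draw]
  FD 7: (14.364,0.636) -> (9.414,5.586) [heading=135, draw]
  -- iteration 6/6 --
  FD 6: (9.414,5.586) -> (5.172,9.828) [heading=135, draw]
  RT 180: heading 135 -> 315
  FD 8: (5.172,9.828) -> (10.828,4.172) [heading=315, draw]
  FD 7: (10.828,4.172) -> (15.778,-0.778) [heading=315, draw]
]
FD 18: (15.778,-0.778) -> (28.506,-13.506) [heading=315, draw]
RT 180: heading 315 -> 135
Final: pos=(28.506,-13.506), heading=135, 20 segment(s) drawn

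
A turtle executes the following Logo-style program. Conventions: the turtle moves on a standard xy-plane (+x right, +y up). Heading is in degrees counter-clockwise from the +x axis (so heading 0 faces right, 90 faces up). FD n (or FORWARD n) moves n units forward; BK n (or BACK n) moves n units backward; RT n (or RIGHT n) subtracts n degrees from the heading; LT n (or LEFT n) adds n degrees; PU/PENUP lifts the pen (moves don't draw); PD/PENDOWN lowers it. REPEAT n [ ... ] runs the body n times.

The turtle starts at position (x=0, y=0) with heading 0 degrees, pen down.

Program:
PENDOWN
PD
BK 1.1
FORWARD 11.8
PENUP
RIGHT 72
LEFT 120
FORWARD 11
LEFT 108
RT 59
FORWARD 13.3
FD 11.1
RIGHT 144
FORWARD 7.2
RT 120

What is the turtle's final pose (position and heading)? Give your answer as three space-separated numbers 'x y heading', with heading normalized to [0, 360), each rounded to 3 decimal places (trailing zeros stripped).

Answer: 19.997 27.127 193

Derivation:
Executing turtle program step by step:
Start: pos=(0,0), heading=0, pen down
PD: pen down
PD: pen down
BK 1.1: (0,0) -> (-1.1,0) [heading=0, draw]
FD 11.8: (-1.1,0) -> (10.7,0) [heading=0, draw]
PU: pen up
RT 72: heading 0 -> 288
LT 120: heading 288 -> 48
FD 11: (10.7,0) -> (18.06,8.175) [heading=48, move]
LT 108: heading 48 -> 156
RT 59: heading 156 -> 97
FD 13.3: (18.06,8.175) -> (16.44,21.375) [heading=97, move]
FD 11.1: (16.44,21.375) -> (15.087,32.393) [heading=97, move]
RT 144: heading 97 -> 313
FD 7.2: (15.087,32.393) -> (19.997,27.127) [heading=313, move]
RT 120: heading 313 -> 193
Final: pos=(19.997,27.127), heading=193, 2 segment(s) drawn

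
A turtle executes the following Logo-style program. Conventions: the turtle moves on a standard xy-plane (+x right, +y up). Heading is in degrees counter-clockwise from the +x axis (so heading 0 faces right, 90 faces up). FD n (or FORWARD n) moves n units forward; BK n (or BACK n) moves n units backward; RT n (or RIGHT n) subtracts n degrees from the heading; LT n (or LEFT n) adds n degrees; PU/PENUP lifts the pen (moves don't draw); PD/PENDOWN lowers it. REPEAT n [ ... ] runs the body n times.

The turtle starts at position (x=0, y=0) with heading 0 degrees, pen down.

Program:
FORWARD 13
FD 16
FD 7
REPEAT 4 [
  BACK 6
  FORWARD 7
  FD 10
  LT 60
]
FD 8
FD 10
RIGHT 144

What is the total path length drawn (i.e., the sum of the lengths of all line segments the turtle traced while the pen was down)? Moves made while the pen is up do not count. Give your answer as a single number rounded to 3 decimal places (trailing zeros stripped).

Answer: 146

Derivation:
Executing turtle program step by step:
Start: pos=(0,0), heading=0, pen down
FD 13: (0,0) -> (13,0) [heading=0, draw]
FD 16: (13,0) -> (29,0) [heading=0, draw]
FD 7: (29,0) -> (36,0) [heading=0, draw]
REPEAT 4 [
  -- iteration 1/4 --
  BK 6: (36,0) -> (30,0) [heading=0, draw]
  FD 7: (30,0) -> (37,0) [heading=0, draw]
  FD 10: (37,0) -> (47,0) [heading=0, draw]
  LT 60: heading 0 -> 60
  -- iteration 2/4 --
  BK 6: (47,0) -> (44,-5.196) [heading=60, draw]
  FD 7: (44,-5.196) -> (47.5,0.866) [heading=60, draw]
  FD 10: (47.5,0.866) -> (52.5,9.526) [heading=60, draw]
  LT 60: heading 60 -> 120
  -- iteration 3/4 --
  BK 6: (52.5,9.526) -> (55.5,4.33) [heading=120, draw]
  FD 7: (55.5,4.33) -> (52,10.392) [heading=120, draw]
  FD 10: (52,10.392) -> (47,19.053) [heading=120, draw]
  LT 60: heading 120 -> 180
  -- iteration 4/4 --
  BK 6: (47,19.053) -> (53,19.053) [heading=180, draw]
  FD 7: (53,19.053) -> (46,19.053) [heading=180, draw]
  FD 10: (46,19.053) -> (36,19.053) [heading=180, draw]
  LT 60: heading 180 -> 240
]
FD 8: (36,19.053) -> (32,12.124) [heading=240, draw]
FD 10: (32,12.124) -> (27,3.464) [heading=240, draw]
RT 144: heading 240 -> 96
Final: pos=(27,3.464), heading=96, 17 segment(s) drawn

Segment lengths:
  seg 1: (0,0) -> (13,0), length = 13
  seg 2: (13,0) -> (29,0), length = 16
  seg 3: (29,0) -> (36,0), length = 7
  seg 4: (36,0) -> (30,0), length = 6
  seg 5: (30,0) -> (37,0), length = 7
  seg 6: (37,0) -> (47,0), length = 10
  seg 7: (47,0) -> (44,-5.196), length = 6
  seg 8: (44,-5.196) -> (47.5,0.866), length = 7
  seg 9: (47.5,0.866) -> (52.5,9.526), length = 10
  seg 10: (52.5,9.526) -> (55.5,4.33), length = 6
  seg 11: (55.5,4.33) -> (52,10.392), length = 7
  seg 12: (52,10.392) -> (47,19.053), length = 10
  seg 13: (47,19.053) -> (53,19.053), length = 6
  seg 14: (53,19.053) -> (46,19.053), length = 7
  seg 15: (46,19.053) -> (36,19.053), length = 10
  seg 16: (36,19.053) -> (32,12.124), length = 8
  seg 17: (32,12.124) -> (27,3.464), length = 10
Total = 146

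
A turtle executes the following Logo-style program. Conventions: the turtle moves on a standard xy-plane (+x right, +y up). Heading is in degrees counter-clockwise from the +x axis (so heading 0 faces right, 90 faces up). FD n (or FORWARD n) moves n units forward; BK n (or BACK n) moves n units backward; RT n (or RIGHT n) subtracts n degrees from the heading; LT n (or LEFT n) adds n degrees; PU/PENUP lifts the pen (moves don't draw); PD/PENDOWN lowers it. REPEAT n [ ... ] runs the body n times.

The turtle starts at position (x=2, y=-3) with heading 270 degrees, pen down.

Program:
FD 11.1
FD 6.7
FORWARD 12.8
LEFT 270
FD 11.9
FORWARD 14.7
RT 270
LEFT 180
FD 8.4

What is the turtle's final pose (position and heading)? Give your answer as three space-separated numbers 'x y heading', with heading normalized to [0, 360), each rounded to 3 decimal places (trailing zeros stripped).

Executing turtle program step by step:
Start: pos=(2,-3), heading=270, pen down
FD 11.1: (2,-3) -> (2,-14.1) [heading=270, draw]
FD 6.7: (2,-14.1) -> (2,-20.8) [heading=270, draw]
FD 12.8: (2,-20.8) -> (2,-33.6) [heading=270, draw]
LT 270: heading 270 -> 180
FD 11.9: (2,-33.6) -> (-9.9,-33.6) [heading=180, draw]
FD 14.7: (-9.9,-33.6) -> (-24.6,-33.6) [heading=180, draw]
RT 270: heading 180 -> 270
LT 180: heading 270 -> 90
FD 8.4: (-24.6,-33.6) -> (-24.6,-25.2) [heading=90, draw]
Final: pos=(-24.6,-25.2), heading=90, 6 segment(s) drawn

Answer: -24.6 -25.2 90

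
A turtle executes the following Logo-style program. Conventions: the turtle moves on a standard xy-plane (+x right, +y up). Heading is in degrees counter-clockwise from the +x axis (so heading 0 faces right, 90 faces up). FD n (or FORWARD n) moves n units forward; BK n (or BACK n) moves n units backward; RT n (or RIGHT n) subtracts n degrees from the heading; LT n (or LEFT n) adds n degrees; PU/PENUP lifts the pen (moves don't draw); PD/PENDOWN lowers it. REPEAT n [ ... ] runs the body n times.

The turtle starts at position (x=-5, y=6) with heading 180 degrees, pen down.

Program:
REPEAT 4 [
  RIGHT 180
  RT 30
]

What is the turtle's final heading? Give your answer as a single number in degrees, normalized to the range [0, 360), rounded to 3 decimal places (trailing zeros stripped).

Answer: 60

Derivation:
Executing turtle program step by step:
Start: pos=(-5,6), heading=180, pen down
REPEAT 4 [
  -- iteration 1/4 --
  RT 180: heading 180 -> 0
  RT 30: heading 0 -> 330
  -- iteration 2/4 --
  RT 180: heading 330 -> 150
  RT 30: heading 150 -> 120
  -- iteration 3/4 --
  RT 180: heading 120 -> 300
  RT 30: heading 300 -> 270
  -- iteration 4/4 --
  RT 180: heading 270 -> 90
  RT 30: heading 90 -> 60
]
Final: pos=(-5,6), heading=60, 0 segment(s) drawn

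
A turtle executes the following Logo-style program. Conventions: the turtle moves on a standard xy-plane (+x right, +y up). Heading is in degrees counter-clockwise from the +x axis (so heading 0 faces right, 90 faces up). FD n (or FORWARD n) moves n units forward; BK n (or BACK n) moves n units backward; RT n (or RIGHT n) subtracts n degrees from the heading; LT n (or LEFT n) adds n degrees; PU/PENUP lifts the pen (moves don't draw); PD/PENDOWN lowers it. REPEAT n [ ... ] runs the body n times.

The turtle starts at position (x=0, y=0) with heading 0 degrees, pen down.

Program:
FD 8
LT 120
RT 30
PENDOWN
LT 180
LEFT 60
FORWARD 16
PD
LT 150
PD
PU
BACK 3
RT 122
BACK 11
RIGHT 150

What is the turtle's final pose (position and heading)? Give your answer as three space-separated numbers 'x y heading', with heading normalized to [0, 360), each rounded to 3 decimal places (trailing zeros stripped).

Answer: 12.363 -10.214 208

Derivation:
Executing turtle program step by step:
Start: pos=(0,0), heading=0, pen down
FD 8: (0,0) -> (8,0) [heading=0, draw]
LT 120: heading 0 -> 120
RT 30: heading 120 -> 90
PD: pen down
LT 180: heading 90 -> 270
LT 60: heading 270 -> 330
FD 16: (8,0) -> (21.856,-8) [heading=330, draw]
PD: pen down
LT 150: heading 330 -> 120
PD: pen down
PU: pen up
BK 3: (21.856,-8) -> (23.356,-10.598) [heading=120, move]
RT 122: heading 120 -> 358
BK 11: (23.356,-10.598) -> (12.363,-10.214) [heading=358, move]
RT 150: heading 358 -> 208
Final: pos=(12.363,-10.214), heading=208, 2 segment(s) drawn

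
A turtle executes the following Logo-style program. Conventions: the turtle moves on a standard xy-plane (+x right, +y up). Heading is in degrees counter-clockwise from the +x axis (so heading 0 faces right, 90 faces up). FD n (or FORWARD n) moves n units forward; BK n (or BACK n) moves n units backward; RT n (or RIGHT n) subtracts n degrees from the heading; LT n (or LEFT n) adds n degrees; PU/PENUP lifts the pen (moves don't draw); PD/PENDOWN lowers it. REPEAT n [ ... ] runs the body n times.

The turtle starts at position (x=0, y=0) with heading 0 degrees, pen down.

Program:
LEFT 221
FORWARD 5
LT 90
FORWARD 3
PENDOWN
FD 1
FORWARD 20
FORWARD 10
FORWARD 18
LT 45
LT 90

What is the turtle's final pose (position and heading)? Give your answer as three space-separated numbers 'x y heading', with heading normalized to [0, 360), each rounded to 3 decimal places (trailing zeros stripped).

Answer: 30.342 -42.525 86

Derivation:
Executing turtle program step by step:
Start: pos=(0,0), heading=0, pen down
LT 221: heading 0 -> 221
FD 5: (0,0) -> (-3.774,-3.28) [heading=221, draw]
LT 90: heading 221 -> 311
FD 3: (-3.774,-3.28) -> (-1.805,-5.544) [heading=311, draw]
PD: pen down
FD 1: (-1.805,-5.544) -> (-1.149,-6.299) [heading=311, draw]
FD 20: (-1.149,-6.299) -> (11.972,-21.393) [heading=311, draw]
FD 10: (11.972,-21.393) -> (18.532,-28.94) [heading=311, draw]
FD 18: (18.532,-28.94) -> (30.342,-42.525) [heading=311, draw]
LT 45: heading 311 -> 356
LT 90: heading 356 -> 86
Final: pos=(30.342,-42.525), heading=86, 6 segment(s) drawn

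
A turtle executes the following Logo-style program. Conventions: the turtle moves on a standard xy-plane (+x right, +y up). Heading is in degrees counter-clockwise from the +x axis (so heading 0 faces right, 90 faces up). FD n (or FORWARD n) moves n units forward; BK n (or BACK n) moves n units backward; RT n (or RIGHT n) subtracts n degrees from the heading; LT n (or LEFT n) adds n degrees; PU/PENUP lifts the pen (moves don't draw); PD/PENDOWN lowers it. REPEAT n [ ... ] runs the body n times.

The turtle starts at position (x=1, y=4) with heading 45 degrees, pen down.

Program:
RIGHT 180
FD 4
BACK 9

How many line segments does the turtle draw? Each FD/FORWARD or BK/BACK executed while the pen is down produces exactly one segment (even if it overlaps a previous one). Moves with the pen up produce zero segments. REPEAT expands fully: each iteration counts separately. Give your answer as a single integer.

Executing turtle program step by step:
Start: pos=(1,4), heading=45, pen down
RT 180: heading 45 -> 225
FD 4: (1,4) -> (-1.828,1.172) [heading=225, draw]
BK 9: (-1.828,1.172) -> (4.536,7.536) [heading=225, draw]
Final: pos=(4.536,7.536), heading=225, 2 segment(s) drawn
Segments drawn: 2

Answer: 2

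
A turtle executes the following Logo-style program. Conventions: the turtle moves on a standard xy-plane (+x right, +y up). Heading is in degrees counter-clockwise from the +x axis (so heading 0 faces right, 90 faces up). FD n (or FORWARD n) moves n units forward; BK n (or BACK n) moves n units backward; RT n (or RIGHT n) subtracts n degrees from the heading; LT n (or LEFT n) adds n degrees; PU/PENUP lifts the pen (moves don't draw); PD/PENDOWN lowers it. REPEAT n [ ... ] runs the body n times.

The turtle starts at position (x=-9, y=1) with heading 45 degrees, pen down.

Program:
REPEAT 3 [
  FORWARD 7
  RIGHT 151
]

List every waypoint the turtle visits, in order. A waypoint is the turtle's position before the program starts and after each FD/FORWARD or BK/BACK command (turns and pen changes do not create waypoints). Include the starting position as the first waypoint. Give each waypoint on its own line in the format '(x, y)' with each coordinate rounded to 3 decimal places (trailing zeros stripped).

Executing turtle program step by step:
Start: pos=(-9,1), heading=45, pen down
REPEAT 3 [
  -- iteration 1/3 --
  FD 7: (-9,1) -> (-4.05,5.95) [heading=45, draw]
  RT 151: heading 45 -> 254
  -- iteration 2/3 --
  FD 7: (-4.05,5.95) -> (-5.98,-0.779) [heading=254, draw]
  RT 151: heading 254 -> 103
  -- iteration 3/3 --
  FD 7: (-5.98,-0.779) -> (-7.554,6.042) [heading=103, draw]
  RT 151: heading 103 -> 312
]
Final: pos=(-7.554,6.042), heading=312, 3 segment(s) drawn
Waypoints (4 total):
(-9, 1)
(-4.05, 5.95)
(-5.98, -0.779)
(-7.554, 6.042)

Answer: (-9, 1)
(-4.05, 5.95)
(-5.98, -0.779)
(-7.554, 6.042)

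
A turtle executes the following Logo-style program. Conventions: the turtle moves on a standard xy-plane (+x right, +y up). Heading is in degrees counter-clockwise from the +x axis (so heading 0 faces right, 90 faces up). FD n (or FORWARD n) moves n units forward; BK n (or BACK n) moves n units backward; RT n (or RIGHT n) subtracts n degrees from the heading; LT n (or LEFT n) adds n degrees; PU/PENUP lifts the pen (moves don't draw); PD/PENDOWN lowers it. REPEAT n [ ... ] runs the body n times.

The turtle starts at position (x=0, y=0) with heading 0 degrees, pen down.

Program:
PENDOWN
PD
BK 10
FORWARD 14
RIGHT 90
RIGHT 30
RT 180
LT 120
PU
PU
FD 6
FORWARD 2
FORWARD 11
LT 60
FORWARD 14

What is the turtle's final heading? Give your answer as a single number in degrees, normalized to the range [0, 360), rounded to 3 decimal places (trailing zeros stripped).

Answer: 240

Derivation:
Executing turtle program step by step:
Start: pos=(0,0), heading=0, pen down
PD: pen down
PD: pen down
BK 10: (0,0) -> (-10,0) [heading=0, draw]
FD 14: (-10,0) -> (4,0) [heading=0, draw]
RT 90: heading 0 -> 270
RT 30: heading 270 -> 240
RT 180: heading 240 -> 60
LT 120: heading 60 -> 180
PU: pen up
PU: pen up
FD 6: (4,0) -> (-2,0) [heading=180, move]
FD 2: (-2,0) -> (-4,0) [heading=180, move]
FD 11: (-4,0) -> (-15,0) [heading=180, move]
LT 60: heading 180 -> 240
FD 14: (-15,0) -> (-22,-12.124) [heading=240, move]
Final: pos=(-22,-12.124), heading=240, 2 segment(s) drawn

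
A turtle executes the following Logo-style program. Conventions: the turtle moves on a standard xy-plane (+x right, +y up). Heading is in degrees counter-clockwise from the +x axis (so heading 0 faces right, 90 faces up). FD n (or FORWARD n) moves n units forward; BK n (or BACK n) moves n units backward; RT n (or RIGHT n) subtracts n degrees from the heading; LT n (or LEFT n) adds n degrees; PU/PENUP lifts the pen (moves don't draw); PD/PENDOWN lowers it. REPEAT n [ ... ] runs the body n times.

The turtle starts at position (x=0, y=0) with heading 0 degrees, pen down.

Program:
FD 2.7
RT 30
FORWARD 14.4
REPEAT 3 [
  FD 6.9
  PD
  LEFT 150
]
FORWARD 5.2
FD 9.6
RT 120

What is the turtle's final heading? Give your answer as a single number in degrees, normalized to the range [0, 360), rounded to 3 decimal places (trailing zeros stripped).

Answer: 300

Derivation:
Executing turtle program step by step:
Start: pos=(0,0), heading=0, pen down
FD 2.7: (0,0) -> (2.7,0) [heading=0, draw]
RT 30: heading 0 -> 330
FD 14.4: (2.7,0) -> (15.171,-7.2) [heading=330, draw]
REPEAT 3 [
  -- iteration 1/3 --
  FD 6.9: (15.171,-7.2) -> (21.146,-10.65) [heading=330, draw]
  PD: pen down
  LT 150: heading 330 -> 120
  -- iteration 2/3 --
  FD 6.9: (21.146,-10.65) -> (17.696,-4.674) [heading=120, draw]
  PD: pen down
  LT 150: heading 120 -> 270
  -- iteration 3/3 --
  FD 6.9: (17.696,-4.674) -> (17.696,-11.574) [heading=270, draw]
  PD: pen down
  LT 150: heading 270 -> 60
]
FD 5.2: (17.696,-11.574) -> (20.296,-7.071) [heading=60, draw]
FD 9.6: (20.296,-7.071) -> (25.096,1.243) [heading=60, draw]
RT 120: heading 60 -> 300
Final: pos=(25.096,1.243), heading=300, 7 segment(s) drawn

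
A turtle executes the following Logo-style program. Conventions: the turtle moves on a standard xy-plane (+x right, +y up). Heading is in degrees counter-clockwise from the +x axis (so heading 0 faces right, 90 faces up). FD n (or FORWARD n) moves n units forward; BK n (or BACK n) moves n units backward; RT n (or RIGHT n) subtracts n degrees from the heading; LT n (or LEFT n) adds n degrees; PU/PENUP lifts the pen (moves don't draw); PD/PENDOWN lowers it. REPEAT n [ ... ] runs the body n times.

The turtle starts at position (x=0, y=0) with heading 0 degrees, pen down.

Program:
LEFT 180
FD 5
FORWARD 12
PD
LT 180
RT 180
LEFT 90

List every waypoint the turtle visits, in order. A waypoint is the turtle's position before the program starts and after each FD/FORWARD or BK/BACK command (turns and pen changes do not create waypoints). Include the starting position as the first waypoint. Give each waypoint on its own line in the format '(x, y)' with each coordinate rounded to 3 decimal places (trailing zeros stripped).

Executing turtle program step by step:
Start: pos=(0,0), heading=0, pen down
LT 180: heading 0 -> 180
FD 5: (0,0) -> (-5,0) [heading=180, draw]
FD 12: (-5,0) -> (-17,0) [heading=180, draw]
PD: pen down
LT 180: heading 180 -> 0
RT 180: heading 0 -> 180
LT 90: heading 180 -> 270
Final: pos=(-17,0), heading=270, 2 segment(s) drawn
Waypoints (3 total):
(0, 0)
(-5, 0)
(-17, 0)

Answer: (0, 0)
(-5, 0)
(-17, 0)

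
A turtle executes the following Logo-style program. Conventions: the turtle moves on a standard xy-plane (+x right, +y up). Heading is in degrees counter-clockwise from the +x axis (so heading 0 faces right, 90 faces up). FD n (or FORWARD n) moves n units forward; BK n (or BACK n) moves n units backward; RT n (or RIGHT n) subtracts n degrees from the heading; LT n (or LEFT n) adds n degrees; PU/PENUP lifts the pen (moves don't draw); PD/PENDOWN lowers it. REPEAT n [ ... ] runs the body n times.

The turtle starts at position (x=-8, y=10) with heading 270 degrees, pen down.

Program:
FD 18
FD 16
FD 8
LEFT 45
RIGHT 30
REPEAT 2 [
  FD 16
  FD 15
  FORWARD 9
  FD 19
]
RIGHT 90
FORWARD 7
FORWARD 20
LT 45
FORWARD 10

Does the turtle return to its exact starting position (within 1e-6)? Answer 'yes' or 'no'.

Executing turtle program step by step:
Start: pos=(-8,10), heading=270, pen down
FD 18: (-8,10) -> (-8,-8) [heading=270, draw]
FD 16: (-8,-8) -> (-8,-24) [heading=270, draw]
FD 8: (-8,-24) -> (-8,-32) [heading=270, draw]
LT 45: heading 270 -> 315
RT 30: heading 315 -> 285
REPEAT 2 [
  -- iteration 1/2 --
  FD 16: (-8,-32) -> (-3.859,-47.455) [heading=285, draw]
  FD 15: (-3.859,-47.455) -> (0.023,-61.944) [heading=285, draw]
  FD 9: (0.023,-61.944) -> (2.353,-70.637) [heading=285, draw]
  FD 19: (2.353,-70.637) -> (7.27,-88.99) [heading=285, draw]
  -- iteration 2/2 --
  FD 16: (7.27,-88.99) -> (11.411,-104.444) [heading=285, draw]
  FD 15: (11.411,-104.444) -> (15.294,-118.933) [heading=285, draw]
  FD 9: (15.294,-118.933) -> (17.623,-127.627) [heading=285, draw]
  FD 19: (17.623,-127.627) -> (22.541,-145.979) [heading=285, draw]
]
RT 90: heading 285 -> 195
FD 7: (22.541,-145.979) -> (15.779,-147.791) [heading=195, draw]
FD 20: (15.779,-147.791) -> (-3.539,-152.967) [heading=195, draw]
LT 45: heading 195 -> 240
FD 10: (-3.539,-152.967) -> (-8.539,-161.628) [heading=240, draw]
Final: pos=(-8.539,-161.628), heading=240, 14 segment(s) drawn

Start position: (-8, 10)
Final position: (-8.539, -161.628)
Distance = 171.628; >= 1e-6 -> NOT closed

Answer: no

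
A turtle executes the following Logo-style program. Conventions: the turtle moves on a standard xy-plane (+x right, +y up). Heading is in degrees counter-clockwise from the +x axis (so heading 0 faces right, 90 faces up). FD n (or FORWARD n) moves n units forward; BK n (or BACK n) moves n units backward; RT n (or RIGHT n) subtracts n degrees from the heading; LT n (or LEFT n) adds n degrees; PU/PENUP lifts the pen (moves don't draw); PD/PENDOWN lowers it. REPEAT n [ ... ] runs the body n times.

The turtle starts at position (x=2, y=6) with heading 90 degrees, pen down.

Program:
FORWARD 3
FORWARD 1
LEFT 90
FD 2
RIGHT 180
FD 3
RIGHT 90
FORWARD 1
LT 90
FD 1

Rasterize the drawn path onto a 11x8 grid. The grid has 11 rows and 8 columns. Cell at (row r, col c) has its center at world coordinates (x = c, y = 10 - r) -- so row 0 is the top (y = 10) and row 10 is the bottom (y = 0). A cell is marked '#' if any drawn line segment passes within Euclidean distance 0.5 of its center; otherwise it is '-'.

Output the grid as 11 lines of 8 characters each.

Answer: ####----
--###---
--#-----
--#-----
--#-----
--------
--------
--------
--------
--------
--------

Derivation:
Segment 0: (2,6) -> (2,9)
Segment 1: (2,9) -> (2,10)
Segment 2: (2,10) -> (0,10)
Segment 3: (0,10) -> (3,10)
Segment 4: (3,10) -> (3,9)
Segment 5: (3,9) -> (4,9)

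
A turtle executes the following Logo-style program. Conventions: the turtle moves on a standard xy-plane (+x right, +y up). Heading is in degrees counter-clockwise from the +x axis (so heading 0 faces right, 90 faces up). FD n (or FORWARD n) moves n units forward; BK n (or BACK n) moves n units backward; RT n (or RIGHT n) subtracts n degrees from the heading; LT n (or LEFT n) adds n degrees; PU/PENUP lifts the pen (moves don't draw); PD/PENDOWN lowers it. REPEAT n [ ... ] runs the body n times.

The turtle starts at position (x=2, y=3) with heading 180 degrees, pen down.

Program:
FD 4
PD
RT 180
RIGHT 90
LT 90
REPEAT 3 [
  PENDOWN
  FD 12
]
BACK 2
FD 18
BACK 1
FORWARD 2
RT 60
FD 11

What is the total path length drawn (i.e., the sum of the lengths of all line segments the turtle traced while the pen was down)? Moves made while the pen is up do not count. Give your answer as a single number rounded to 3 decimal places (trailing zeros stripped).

Executing turtle program step by step:
Start: pos=(2,3), heading=180, pen down
FD 4: (2,3) -> (-2,3) [heading=180, draw]
PD: pen down
RT 180: heading 180 -> 0
RT 90: heading 0 -> 270
LT 90: heading 270 -> 0
REPEAT 3 [
  -- iteration 1/3 --
  PD: pen down
  FD 12: (-2,3) -> (10,3) [heading=0, draw]
  -- iteration 2/3 --
  PD: pen down
  FD 12: (10,3) -> (22,3) [heading=0, draw]
  -- iteration 3/3 --
  PD: pen down
  FD 12: (22,3) -> (34,3) [heading=0, draw]
]
BK 2: (34,3) -> (32,3) [heading=0, draw]
FD 18: (32,3) -> (50,3) [heading=0, draw]
BK 1: (50,3) -> (49,3) [heading=0, draw]
FD 2: (49,3) -> (51,3) [heading=0, draw]
RT 60: heading 0 -> 300
FD 11: (51,3) -> (56.5,-6.526) [heading=300, draw]
Final: pos=(56.5,-6.526), heading=300, 9 segment(s) drawn

Segment lengths:
  seg 1: (2,3) -> (-2,3), length = 4
  seg 2: (-2,3) -> (10,3), length = 12
  seg 3: (10,3) -> (22,3), length = 12
  seg 4: (22,3) -> (34,3), length = 12
  seg 5: (34,3) -> (32,3), length = 2
  seg 6: (32,3) -> (50,3), length = 18
  seg 7: (50,3) -> (49,3), length = 1
  seg 8: (49,3) -> (51,3), length = 2
  seg 9: (51,3) -> (56.5,-6.526), length = 11
Total = 74

Answer: 74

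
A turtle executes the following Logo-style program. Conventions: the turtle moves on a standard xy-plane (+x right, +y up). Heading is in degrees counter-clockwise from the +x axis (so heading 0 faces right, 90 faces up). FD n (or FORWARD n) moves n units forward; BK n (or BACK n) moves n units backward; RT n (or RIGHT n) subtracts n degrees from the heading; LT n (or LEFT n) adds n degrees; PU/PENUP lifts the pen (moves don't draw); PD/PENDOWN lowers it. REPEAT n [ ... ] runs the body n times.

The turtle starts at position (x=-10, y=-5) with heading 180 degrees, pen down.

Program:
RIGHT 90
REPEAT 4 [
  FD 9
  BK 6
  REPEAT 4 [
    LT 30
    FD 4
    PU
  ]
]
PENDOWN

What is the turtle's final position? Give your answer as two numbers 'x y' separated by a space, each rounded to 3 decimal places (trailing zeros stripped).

Executing turtle program step by step:
Start: pos=(-10,-5), heading=180, pen down
RT 90: heading 180 -> 90
REPEAT 4 [
  -- iteration 1/4 --
  FD 9: (-10,-5) -> (-10,4) [heading=90, draw]
  BK 6: (-10,4) -> (-10,-2) [heading=90, draw]
  REPEAT 4 [
    -- iteration 1/4 --
    LT 30: heading 90 -> 120
    FD 4: (-10,-2) -> (-12,1.464) [heading=120, draw]
    PU: pen up
    -- iteration 2/4 --
    LT 30: heading 120 -> 150
    FD 4: (-12,1.464) -> (-15.464,3.464) [heading=150, move]
    PU: pen up
    -- iteration 3/4 --
    LT 30: heading 150 -> 180
    FD 4: (-15.464,3.464) -> (-19.464,3.464) [heading=180, move]
    PU: pen up
    -- iteration 4/4 --
    LT 30: heading 180 -> 210
    FD 4: (-19.464,3.464) -> (-22.928,1.464) [heading=210, move]
    PU: pen up
  ]
  -- iteration 2/4 --
  FD 9: (-22.928,1.464) -> (-30.722,-3.036) [heading=210, move]
  BK 6: (-30.722,-3.036) -> (-25.526,-0.036) [heading=210, move]
  REPEAT 4 [
    -- iteration 1/4 --
    LT 30: heading 210 -> 240
    FD 4: (-25.526,-0.036) -> (-27.526,-3.5) [heading=240, move]
    PU: pen up
    -- iteration 2/4 --
    LT 30: heading 240 -> 270
    FD 4: (-27.526,-3.5) -> (-27.526,-7.5) [heading=270, move]
    PU: pen up
    -- iteration 3/4 --
    LT 30: heading 270 -> 300
    FD 4: (-27.526,-7.5) -> (-25.526,-10.964) [heading=300, move]
    PU: pen up
    -- iteration 4/4 --
    LT 30: heading 300 -> 330
    FD 4: (-25.526,-10.964) -> (-22.062,-12.964) [heading=330, move]
    PU: pen up
  ]
  -- iteration 3/4 --
  FD 9: (-22.062,-12.964) -> (-14.268,-17.464) [heading=330, move]
  BK 6: (-14.268,-17.464) -> (-19.464,-14.464) [heading=330, move]
  REPEAT 4 [
    -- iteration 1/4 --
    LT 30: heading 330 -> 0
    FD 4: (-19.464,-14.464) -> (-15.464,-14.464) [heading=0, move]
    PU: pen up
    -- iteration 2/4 --
    LT 30: heading 0 -> 30
    FD 4: (-15.464,-14.464) -> (-12,-12.464) [heading=30, move]
    PU: pen up
    -- iteration 3/4 --
    LT 30: heading 30 -> 60
    FD 4: (-12,-12.464) -> (-10,-9) [heading=60, move]
    PU: pen up
    -- iteration 4/4 --
    LT 30: heading 60 -> 90
    FD 4: (-10,-9) -> (-10,-5) [heading=90, move]
    PU: pen up
  ]
  -- iteration 4/4 --
  FD 9: (-10,-5) -> (-10,4) [heading=90, move]
  BK 6: (-10,4) -> (-10,-2) [heading=90, move]
  REPEAT 4 [
    -- iteration 1/4 --
    LT 30: heading 90 -> 120
    FD 4: (-10,-2) -> (-12,1.464) [heading=120, move]
    PU: pen up
    -- iteration 2/4 --
    LT 30: heading 120 -> 150
    FD 4: (-12,1.464) -> (-15.464,3.464) [heading=150, move]
    PU: pen up
    -- iteration 3/4 --
    LT 30: heading 150 -> 180
    FD 4: (-15.464,3.464) -> (-19.464,3.464) [heading=180, move]
    PU: pen up
    -- iteration 4/4 --
    LT 30: heading 180 -> 210
    FD 4: (-19.464,3.464) -> (-22.928,1.464) [heading=210, move]
    PU: pen up
  ]
]
PD: pen down
Final: pos=(-22.928,1.464), heading=210, 3 segment(s) drawn

Answer: -22.928 1.464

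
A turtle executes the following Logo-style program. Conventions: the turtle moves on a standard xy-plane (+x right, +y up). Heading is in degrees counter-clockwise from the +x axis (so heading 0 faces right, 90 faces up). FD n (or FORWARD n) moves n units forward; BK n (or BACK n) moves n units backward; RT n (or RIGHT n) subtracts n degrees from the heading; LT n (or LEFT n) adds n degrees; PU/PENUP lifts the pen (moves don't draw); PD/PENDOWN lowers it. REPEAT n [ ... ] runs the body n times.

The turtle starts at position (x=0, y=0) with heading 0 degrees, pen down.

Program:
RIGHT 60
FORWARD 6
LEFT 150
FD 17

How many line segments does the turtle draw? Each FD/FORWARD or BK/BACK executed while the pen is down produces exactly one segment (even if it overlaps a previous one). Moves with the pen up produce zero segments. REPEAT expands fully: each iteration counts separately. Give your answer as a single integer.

Answer: 2

Derivation:
Executing turtle program step by step:
Start: pos=(0,0), heading=0, pen down
RT 60: heading 0 -> 300
FD 6: (0,0) -> (3,-5.196) [heading=300, draw]
LT 150: heading 300 -> 90
FD 17: (3,-5.196) -> (3,11.804) [heading=90, draw]
Final: pos=(3,11.804), heading=90, 2 segment(s) drawn
Segments drawn: 2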